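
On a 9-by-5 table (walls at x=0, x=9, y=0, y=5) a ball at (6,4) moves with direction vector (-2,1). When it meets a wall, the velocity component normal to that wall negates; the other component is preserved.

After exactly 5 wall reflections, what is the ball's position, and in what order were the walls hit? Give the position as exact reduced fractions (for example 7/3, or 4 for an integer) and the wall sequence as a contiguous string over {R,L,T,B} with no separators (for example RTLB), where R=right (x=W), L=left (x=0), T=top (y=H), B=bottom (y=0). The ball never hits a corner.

Final position: (2,5)
Wall sequence: TLBRT

1. t=1 → T at (4,5); v=(-2,-1)
2. t=2 → L at (0,3); v=(2,-1)
3. t=3 → B at (6,0); v=(2,1)
4. t=3/2 → R at (9,3/2); v=(-2,1)
5. t=7/2 → T at (2,5); v=(-2,-1)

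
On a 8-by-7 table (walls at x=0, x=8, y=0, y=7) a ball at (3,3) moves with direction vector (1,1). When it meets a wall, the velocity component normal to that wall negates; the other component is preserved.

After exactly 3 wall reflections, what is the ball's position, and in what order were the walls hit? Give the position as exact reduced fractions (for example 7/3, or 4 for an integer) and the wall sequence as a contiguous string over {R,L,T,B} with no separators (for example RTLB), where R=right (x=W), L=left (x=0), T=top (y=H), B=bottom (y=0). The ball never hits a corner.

1. t=4 → T at (7,7); v=(1,-1)
2. t=1 → R at (8,6); v=(-1,-1)
3. t=6 → B at (2,0); v=(-1,1)

Final position: (2,0)
Wall sequence: TRB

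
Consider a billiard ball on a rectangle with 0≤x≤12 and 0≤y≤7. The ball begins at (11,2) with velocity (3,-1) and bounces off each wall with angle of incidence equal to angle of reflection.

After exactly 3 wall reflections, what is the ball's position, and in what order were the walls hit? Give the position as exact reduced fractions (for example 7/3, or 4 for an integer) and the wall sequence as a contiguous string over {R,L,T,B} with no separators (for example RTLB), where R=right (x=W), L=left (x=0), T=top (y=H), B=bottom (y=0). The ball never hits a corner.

Final position: (0,7/3)
Wall sequence: RBL

1. t=1/3 → R at (12,5/3); v=(-3,-1)
2. t=5/3 → B at (7,0); v=(-3,1)
3. t=7/3 → L at (0,7/3); v=(3,1)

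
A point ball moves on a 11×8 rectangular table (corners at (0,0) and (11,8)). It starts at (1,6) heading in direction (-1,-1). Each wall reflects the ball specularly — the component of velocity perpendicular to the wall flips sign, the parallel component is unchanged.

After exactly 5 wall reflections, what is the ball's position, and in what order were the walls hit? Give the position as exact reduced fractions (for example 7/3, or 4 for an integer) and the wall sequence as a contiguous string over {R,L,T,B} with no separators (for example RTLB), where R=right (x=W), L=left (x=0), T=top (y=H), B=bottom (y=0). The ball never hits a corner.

1. t=1 → L at (0,5); v=(1,-1)
2. t=5 → B at (5,0); v=(1,1)
3. t=6 → R at (11,6); v=(-1,1)
4. t=2 → T at (9,8); v=(-1,-1)
5. t=8 → B at (1,0); v=(-1,1)

Final position: (1,0)
Wall sequence: LBRTB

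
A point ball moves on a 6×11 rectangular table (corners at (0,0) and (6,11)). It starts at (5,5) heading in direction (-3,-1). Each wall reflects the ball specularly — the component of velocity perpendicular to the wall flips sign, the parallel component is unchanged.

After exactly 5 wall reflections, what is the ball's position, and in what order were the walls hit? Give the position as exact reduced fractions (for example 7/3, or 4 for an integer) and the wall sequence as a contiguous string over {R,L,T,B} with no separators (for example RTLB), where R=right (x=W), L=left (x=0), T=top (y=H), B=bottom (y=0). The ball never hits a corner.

1. t=5/3 → L at (0,10/3); v=(3,-1)
2. t=2 → R at (6,4/3); v=(-3,-1)
3. t=4/3 → B at (2,0); v=(-3,1)
4. t=2/3 → L at (0,2/3); v=(3,1)
5. t=2 → R at (6,8/3); v=(-3,1)

Final position: (6,8/3)
Wall sequence: LRBLR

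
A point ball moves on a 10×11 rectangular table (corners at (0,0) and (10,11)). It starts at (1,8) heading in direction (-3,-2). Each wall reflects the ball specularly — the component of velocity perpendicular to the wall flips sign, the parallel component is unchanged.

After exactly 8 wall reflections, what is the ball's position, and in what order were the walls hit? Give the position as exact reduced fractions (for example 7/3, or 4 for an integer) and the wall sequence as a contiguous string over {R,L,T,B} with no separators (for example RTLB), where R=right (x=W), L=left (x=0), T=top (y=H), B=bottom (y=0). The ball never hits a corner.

1. t=1/3 → L at (0,22/3); v=(3,-2)
2. t=10/3 → R at (10,2/3); v=(-3,-2)
3. t=1/3 → B at (9,0); v=(-3,2)
4. t=3 → L at (0,6); v=(3,2)
5. t=5/2 → T at (15/2,11); v=(3,-2)
6. t=5/6 → R at (10,28/3); v=(-3,-2)
7. t=10/3 → L at (0,8/3); v=(3,-2)
8. t=4/3 → B at (4,0); v=(3,2)

Final position: (4,0)
Wall sequence: LRBLTRLB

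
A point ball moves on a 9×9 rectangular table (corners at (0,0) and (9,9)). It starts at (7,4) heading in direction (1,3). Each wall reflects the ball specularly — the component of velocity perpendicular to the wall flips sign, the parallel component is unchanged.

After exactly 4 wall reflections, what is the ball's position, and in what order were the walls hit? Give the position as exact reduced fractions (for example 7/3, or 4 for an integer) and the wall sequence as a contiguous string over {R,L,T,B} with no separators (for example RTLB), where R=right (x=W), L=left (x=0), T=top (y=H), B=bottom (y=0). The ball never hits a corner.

Final position: (10/3,9)
Wall sequence: TRBT

1. t=5/3 → T at (26/3,9); v=(1,-3)
2. t=1/3 → R at (9,8); v=(-1,-3)
3. t=8/3 → B at (19/3,0); v=(-1,3)
4. t=3 → T at (10/3,9); v=(-1,-3)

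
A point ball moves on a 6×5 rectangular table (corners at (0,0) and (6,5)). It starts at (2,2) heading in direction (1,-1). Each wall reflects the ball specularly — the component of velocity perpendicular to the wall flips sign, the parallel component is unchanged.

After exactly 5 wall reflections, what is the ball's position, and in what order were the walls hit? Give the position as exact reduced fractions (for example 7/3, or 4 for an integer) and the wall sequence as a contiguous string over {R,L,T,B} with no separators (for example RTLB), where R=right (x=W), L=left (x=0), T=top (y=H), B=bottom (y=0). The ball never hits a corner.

1. t=2 → B at (4,0); v=(1,1)
2. t=2 → R at (6,2); v=(-1,1)
3. t=3 → T at (3,5); v=(-1,-1)
4. t=3 → L at (0,2); v=(1,-1)
5. t=2 → B at (2,0); v=(1,1)

Final position: (2,0)
Wall sequence: BRTLB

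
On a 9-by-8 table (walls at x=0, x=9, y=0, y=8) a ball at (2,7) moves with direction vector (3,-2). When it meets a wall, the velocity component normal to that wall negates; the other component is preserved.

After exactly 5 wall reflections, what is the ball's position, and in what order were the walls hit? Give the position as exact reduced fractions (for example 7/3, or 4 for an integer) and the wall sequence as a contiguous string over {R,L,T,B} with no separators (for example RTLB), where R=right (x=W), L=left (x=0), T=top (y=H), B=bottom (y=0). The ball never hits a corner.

Final position: (9,19/3)
Wall sequence: RBLTR

1. t=7/3 → R at (9,7/3); v=(-3,-2)
2. t=7/6 → B at (11/2,0); v=(-3,2)
3. t=11/6 → L at (0,11/3); v=(3,2)
4. t=13/6 → T at (13/2,8); v=(3,-2)
5. t=5/6 → R at (9,19/3); v=(-3,-2)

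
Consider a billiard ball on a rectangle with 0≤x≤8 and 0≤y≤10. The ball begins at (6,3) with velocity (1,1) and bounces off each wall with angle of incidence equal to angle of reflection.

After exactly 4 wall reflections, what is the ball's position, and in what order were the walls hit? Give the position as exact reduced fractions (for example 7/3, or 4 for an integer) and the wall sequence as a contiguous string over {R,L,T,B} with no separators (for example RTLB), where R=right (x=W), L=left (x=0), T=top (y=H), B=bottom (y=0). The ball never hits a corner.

1. t=2 → R at (8,5); v=(-1,1)
2. t=5 → T at (3,10); v=(-1,-1)
3. t=3 → L at (0,7); v=(1,-1)
4. t=7 → B at (7,0); v=(1,1)

Final position: (7,0)
Wall sequence: RTLB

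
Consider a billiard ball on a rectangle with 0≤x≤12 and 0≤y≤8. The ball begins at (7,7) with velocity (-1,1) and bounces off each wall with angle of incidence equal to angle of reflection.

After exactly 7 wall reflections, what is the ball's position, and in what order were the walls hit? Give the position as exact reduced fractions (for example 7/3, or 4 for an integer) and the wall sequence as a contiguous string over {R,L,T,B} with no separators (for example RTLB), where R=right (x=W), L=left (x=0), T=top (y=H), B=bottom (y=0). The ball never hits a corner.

Final position: (0,6)
Wall sequence: TLBTRBL

1. t=1 → T at (6,8); v=(-1,-1)
2. t=6 → L at (0,2); v=(1,-1)
3. t=2 → B at (2,0); v=(1,1)
4. t=8 → T at (10,8); v=(1,-1)
5. t=2 → R at (12,6); v=(-1,-1)
6. t=6 → B at (6,0); v=(-1,1)
7. t=6 → L at (0,6); v=(1,1)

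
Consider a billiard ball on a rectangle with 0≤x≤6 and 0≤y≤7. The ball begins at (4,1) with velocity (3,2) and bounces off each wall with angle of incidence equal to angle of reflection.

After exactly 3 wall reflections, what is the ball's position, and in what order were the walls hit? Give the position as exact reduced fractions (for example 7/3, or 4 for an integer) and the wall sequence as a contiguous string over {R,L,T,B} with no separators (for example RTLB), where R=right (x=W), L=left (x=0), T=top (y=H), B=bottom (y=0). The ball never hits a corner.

Final position: (1,7)
Wall sequence: RLT

1. t=2/3 → R at (6,7/3); v=(-3,2)
2. t=2 → L at (0,19/3); v=(3,2)
3. t=1/3 → T at (1,7); v=(3,-2)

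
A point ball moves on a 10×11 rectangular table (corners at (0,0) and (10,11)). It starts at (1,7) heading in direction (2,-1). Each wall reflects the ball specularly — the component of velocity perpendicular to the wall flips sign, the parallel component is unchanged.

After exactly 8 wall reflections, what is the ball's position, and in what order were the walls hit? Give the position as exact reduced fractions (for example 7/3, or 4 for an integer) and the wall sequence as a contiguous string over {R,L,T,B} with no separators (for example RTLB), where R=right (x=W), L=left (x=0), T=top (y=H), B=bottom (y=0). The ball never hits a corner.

Final position: (1,0)
Wall sequence: RBLRTLRB

1. t=9/2 → R at (10,5/2); v=(-2,-1)
2. t=5/2 → B at (5,0); v=(-2,1)
3. t=5/2 → L at (0,5/2); v=(2,1)
4. t=5 → R at (10,15/2); v=(-2,1)
5. t=7/2 → T at (3,11); v=(-2,-1)
6. t=3/2 → L at (0,19/2); v=(2,-1)
7. t=5 → R at (10,9/2); v=(-2,-1)
8. t=9/2 → B at (1,0); v=(-2,1)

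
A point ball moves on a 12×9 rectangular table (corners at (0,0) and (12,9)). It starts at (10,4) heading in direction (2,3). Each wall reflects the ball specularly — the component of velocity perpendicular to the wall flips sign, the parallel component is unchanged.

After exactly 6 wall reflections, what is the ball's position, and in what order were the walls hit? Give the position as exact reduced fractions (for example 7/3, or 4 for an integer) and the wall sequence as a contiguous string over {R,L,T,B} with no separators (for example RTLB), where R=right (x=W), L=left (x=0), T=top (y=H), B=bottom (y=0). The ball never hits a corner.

Final position: (22/3,0)
Wall sequence: RTBLTB

1. t=1 → R at (12,7); v=(-2,3)
2. t=2/3 → T at (32/3,9); v=(-2,-3)
3. t=3 → B at (14/3,0); v=(-2,3)
4. t=7/3 → L at (0,7); v=(2,3)
5. t=2/3 → T at (4/3,9); v=(2,-3)
6. t=3 → B at (22/3,0); v=(2,3)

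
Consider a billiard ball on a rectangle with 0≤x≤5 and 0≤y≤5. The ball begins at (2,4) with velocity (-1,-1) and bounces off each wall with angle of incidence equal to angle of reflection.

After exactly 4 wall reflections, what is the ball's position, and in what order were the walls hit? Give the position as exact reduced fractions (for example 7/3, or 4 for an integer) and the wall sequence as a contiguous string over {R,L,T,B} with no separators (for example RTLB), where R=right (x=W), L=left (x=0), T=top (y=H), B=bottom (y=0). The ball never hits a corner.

1. t=2 → L at (0,2); v=(1,-1)
2. t=2 → B at (2,0); v=(1,1)
3. t=3 → R at (5,3); v=(-1,1)
4. t=2 → T at (3,5); v=(-1,-1)

Final position: (3,5)
Wall sequence: LBRT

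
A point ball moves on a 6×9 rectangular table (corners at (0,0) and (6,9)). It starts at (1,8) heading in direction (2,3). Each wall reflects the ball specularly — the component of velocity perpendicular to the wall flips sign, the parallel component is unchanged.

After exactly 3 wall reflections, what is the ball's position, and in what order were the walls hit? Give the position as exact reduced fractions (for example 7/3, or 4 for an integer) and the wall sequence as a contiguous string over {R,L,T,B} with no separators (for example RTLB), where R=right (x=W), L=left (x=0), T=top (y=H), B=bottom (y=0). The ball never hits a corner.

1. t=1/3 → T at (5/3,9); v=(2,-3)
2. t=13/6 → R at (6,5/2); v=(-2,-3)
3. t=5/6 → B at (13/3,0); v=(-2,3)

Final position: (13/3,0)
Wall sequence: TRB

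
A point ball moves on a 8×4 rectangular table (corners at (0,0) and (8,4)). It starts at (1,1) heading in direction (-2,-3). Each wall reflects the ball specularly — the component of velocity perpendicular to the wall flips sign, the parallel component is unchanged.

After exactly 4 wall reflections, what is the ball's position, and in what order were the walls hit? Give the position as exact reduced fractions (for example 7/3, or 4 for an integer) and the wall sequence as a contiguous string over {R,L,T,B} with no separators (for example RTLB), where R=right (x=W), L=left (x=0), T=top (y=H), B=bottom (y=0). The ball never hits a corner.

1. t=1/3 → B at (1/3,0); v=(-2,3)
2. t=1/6 → L at (0,1/2); v=(2,3)
3. t=7/6 → T at (7/3,4); v=(2,-3)
4. t=4/3 → B at (5,0); v=(2,3)

Final position: (5,0)
Wall sequence: BLTB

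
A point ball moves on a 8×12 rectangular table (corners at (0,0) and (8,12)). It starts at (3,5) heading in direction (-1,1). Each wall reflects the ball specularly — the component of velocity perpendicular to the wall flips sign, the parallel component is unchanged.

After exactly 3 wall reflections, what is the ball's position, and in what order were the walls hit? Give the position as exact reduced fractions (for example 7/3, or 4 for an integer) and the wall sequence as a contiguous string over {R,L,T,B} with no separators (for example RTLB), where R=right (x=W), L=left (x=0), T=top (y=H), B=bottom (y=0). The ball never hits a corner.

Final position: (8,8)
Wall sequence: LTR

1. t=3 → L at (0,8); v=(1,1)
2. t=4 → T at (4,12); v=(1,-1)
3. t=4 → R at (8,8); v=(-1,-1)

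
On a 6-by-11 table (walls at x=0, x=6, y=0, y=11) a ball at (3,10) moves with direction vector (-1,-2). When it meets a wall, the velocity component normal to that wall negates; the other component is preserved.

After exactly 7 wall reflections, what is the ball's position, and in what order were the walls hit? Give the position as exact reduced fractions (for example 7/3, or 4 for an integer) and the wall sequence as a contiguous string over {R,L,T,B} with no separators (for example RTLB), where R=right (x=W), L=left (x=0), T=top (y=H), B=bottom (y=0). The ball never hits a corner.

1. t=3 → L at (0,4); v=(1,-2)
2. t=2 → B at (2,0); v=(1,2)
3. t=4 → R at (6,8); v=(-1,2)
4. t=3/2 → T at (9/2,11); v=(-1,-2)
5. t=9/2 → L at (0,2); v=(1,-2)
6. t=1 → B at (1,0); v=(1,2)
7. t=5 → R at (6,10); v=(-1,2)

Final position: (6,10)
Wall sequence: LBRTLBR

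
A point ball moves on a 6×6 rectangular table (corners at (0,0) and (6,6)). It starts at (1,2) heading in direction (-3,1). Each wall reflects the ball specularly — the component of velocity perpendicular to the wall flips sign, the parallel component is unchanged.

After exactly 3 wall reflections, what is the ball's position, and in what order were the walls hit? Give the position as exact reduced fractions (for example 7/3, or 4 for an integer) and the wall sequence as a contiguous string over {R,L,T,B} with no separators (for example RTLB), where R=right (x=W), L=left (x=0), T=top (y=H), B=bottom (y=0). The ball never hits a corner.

Final position: (1,6)
Wall sequence: LRT

1. t=1/3 → L at (0,7/3); v=(3,1)
2. t=2 → R at (6,13/3); v=(-3,1)
3. t=5/3 → T at (1,6); v=(-3,-1)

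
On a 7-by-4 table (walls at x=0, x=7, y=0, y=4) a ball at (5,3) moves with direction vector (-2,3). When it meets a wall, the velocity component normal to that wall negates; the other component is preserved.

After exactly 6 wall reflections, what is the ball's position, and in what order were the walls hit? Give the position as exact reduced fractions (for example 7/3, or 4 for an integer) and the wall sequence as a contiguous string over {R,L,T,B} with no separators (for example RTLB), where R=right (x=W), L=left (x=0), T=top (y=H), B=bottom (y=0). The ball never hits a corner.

1. t=1/3 → T at (13/3,4); v=(-2,-3)
2. t=4/3 → B at (5/3,0); v=(-2,3)
3. t=5/6 → L at (0,5/2); v=(2,3)
4. t=1/2 → T at (1,4); v=(2,-3)
5. t=4/3 → B at (11/3,0); v=(2,3)
6. t=4/3 → T at (19/3,4); v=(2,-3)

Final position: (19/3,4)
Wall sequence: TBLTBT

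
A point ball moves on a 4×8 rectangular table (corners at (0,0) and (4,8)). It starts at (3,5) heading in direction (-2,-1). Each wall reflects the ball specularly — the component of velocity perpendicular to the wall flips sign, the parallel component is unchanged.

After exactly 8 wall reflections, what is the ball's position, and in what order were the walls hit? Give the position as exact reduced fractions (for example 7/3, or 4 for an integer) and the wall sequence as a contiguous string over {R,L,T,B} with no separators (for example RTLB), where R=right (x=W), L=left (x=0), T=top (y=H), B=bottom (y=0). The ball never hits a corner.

1. t=3/2 → L at (0,7/2); v=(2,-1)
2. t=2 → R at (4,3/2); v=(-2,-1)
3. t=3/2 → B at (1,0); v=(-2,1)
4. t=1/2 → L at (0,1/2); v=(2,1)
5. t=2 → R at (4,5/2); v=(-2,1)
6. t=2 → L at (0,9/2); v=(2,1)
7. t=2 → R at (4,13/2); v=(-2,1)
8. t=3/2 → T at (1,8); v=(-2,-1)

Final position: (1,8)
Wall sequence: LRBLRLRT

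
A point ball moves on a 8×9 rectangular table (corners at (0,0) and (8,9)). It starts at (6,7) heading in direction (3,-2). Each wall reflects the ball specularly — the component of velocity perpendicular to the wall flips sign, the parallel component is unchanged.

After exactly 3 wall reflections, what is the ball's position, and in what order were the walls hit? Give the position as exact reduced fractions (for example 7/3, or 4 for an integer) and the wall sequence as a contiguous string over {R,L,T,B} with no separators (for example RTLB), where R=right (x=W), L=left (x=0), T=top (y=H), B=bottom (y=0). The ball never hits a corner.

Final position: (1/2,0)
Wall sequence: RLB

1. t=2/3 → R at (8,17/3); v=(-3,-2)
2. t=8/3 → L at (0,1/3); v=(3,-2)
3. t=1/6 → B at (1/2,0); v=(3,2)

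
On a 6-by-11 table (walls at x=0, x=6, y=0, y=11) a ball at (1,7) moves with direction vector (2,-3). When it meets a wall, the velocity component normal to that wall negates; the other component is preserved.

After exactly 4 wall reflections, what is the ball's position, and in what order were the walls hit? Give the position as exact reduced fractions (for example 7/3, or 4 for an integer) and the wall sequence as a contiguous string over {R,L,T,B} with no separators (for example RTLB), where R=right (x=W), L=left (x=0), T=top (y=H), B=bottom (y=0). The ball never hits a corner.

Final position: (1,11)
Wall sequence: BRLT

1. t=7/3 → B at (17/3,0); v=(2,3)
2. t=1/6 → R at (6,1/2); v=(-2,3)
3. t=3 → L at (0,19/2); v=(2,3)
4. t=1/2 → T at (1,11); v=(2,-3)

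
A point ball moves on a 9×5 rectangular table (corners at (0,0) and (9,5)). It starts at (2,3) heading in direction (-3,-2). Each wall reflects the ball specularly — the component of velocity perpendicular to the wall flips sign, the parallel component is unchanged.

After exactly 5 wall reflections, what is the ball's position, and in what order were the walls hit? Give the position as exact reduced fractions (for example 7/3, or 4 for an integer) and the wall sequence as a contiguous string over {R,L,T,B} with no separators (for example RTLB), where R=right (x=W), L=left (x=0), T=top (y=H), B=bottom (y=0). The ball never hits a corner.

1. t=2/3 → L at (0,5/3); v=(3,-2)
2. t=5/6 → B at (5/2,0); v=(3,2)
3. t=13/6 → R at (9,13/3); v=(-3,2)
4. t=1/3 → T at (8,5); v=(-3,-2)
5. t=5/2 → B at (1/2,0); v=(-3,2)

Final position: (1/2,0)
Wall sequence: LBRTB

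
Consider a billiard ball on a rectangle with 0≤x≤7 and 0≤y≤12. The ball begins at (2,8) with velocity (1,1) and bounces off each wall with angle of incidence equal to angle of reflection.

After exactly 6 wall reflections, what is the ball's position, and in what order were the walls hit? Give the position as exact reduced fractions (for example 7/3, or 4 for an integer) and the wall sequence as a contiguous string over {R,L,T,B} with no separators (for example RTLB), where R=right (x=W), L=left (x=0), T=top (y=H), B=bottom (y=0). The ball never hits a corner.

1. t=4 → T at (6,12); v=(1,-1)
2. t=1 → R at (7,11); v=(-1,-1)
3. t=7 → L at (0,4); v=(1,-1)
4. t=4 → B at (4,0); v=(1,1)
5. t=3 → R at (7,3); v=(-1,1)
6. t=7 → L at (0,10); v=(1,1)

Final position: (0,10)
Wall sequence: TRLBRL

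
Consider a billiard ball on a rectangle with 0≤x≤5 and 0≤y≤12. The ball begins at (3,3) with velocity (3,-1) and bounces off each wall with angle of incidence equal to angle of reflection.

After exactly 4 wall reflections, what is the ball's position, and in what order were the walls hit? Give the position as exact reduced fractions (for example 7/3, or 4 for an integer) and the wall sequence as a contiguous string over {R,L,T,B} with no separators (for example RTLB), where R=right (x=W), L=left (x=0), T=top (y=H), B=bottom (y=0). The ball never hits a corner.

Final position: (5,1)
Wall sequence: RLBR

1. t=2/3 → R at (5,7/3); v=(-3,-1)
2. t=5/3 → L at (0,2/3); v=(3,-1)
3. t=2/3 → B at (2,0); v=(3,1)
4. t=1 → R at (5,1); v=(-3,1)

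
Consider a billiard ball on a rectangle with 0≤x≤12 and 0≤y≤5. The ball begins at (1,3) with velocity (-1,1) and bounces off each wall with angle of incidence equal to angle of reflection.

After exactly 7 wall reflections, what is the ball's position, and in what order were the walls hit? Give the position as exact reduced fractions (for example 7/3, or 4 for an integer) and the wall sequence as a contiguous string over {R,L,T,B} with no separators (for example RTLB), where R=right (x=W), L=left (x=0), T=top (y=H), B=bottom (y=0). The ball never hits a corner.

1. t=1 → L at (0,4); v=(1,1)
2. t=1 → T at (1,5); v=(1,-1)
3. t=5 → B at (6,0); v=(1,1)
4. t=5 → T at (11,5); v=(1,-1)
5. t=1 → R at (12,4); v=(-1,-1)
6. t=4 → B at (8,0); v=(-1,1)
7. t=5 → T at (3,5); v=(-1,-1)

Final position: (3,5)
Wall sequence: LTBTRBT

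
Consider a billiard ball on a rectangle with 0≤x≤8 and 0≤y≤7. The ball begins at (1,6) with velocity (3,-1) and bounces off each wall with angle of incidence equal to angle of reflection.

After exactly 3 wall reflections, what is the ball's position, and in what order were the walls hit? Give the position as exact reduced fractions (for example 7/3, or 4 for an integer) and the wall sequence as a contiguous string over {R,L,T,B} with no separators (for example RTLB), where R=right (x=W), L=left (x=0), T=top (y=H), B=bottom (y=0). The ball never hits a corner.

Final position: (3,0)
Wall sequence: RLB

1. t=7/3 → R at (8,11/3); v=(-3,-1)
2. t=8/3 → L at (0,1); v=(3,-1)
3. t=1 → B at (3,0); v=(3,1)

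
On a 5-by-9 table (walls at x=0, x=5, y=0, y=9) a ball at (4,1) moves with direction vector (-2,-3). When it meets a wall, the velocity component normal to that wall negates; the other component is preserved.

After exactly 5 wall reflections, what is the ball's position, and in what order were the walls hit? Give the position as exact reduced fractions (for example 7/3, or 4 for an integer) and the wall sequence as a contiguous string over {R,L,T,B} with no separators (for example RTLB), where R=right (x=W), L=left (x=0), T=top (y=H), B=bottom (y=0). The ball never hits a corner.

1. t=1/3 → B at (10/3,0); v=(-2,3)
2. t=5/3 → L at (0,5); v=(2,3)
3. t=4/3 → T at (8/3,9); v=(2,-3)
4. t=7/6 → R at (5,11/2); v=(-2,-3)
5. t=11/6 → B at (4/3,0); v=(-2,3)

Final position: (4/3,0)
Wall sequence: BLTRB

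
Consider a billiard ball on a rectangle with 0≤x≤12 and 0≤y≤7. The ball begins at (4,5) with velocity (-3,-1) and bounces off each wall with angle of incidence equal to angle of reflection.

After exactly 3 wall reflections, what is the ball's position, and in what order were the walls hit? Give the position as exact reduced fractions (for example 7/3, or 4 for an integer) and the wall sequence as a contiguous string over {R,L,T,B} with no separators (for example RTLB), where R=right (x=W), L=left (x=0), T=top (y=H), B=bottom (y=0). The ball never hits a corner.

Final position: (12,1/3)
Wall sequence: LBR

1. t=4/3 → L at (0,11/3); v=(3,-1)
2. t=11/3 → B at (11,0); v=(3,1)
3. t=1/3 → R at (12,1/3); v=(-3,1)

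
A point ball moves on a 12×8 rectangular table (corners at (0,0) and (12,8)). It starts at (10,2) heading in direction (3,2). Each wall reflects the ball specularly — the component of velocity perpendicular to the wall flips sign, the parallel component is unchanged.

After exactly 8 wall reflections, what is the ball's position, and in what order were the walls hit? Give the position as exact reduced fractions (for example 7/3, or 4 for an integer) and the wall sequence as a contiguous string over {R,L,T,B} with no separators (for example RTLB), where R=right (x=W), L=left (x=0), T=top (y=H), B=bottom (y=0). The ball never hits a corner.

Final position: (7,0)
Wall sequence: RTLBRTLB

1. t=2/3 → R at (12,10/3); v=(-3,2)
2. t=7/3 → T at (5,8); v=(-3,-2)
3. t=5/3 → L at (0,14/3); v=(3,-2)
4. t=7/3 → B at (7,0); v=(3,2)
5. t=5/3 → R at (12,10/3); v=(-3,2)
6. t=7/3 → T at (5,8); v=(-3,-2)
7. t=5/3 → L at (0,14/3); v=(3,-2)
8. t=7/3 → B at (7,0); v=(3,2)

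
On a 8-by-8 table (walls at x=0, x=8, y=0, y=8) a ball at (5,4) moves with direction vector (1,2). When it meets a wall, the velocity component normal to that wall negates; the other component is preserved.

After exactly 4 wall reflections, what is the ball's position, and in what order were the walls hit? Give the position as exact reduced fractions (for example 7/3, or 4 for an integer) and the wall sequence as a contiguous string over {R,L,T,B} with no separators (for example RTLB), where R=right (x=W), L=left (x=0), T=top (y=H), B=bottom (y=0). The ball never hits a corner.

1. t=2 → T at (7,8); v=(1,-2)
2. t=1 → R at (8,6); v=(-1,-2)
3. t=3 → B at (5,0); v=(-1,2)
4. t=4 → T at (1,8); v=(-1,-2)

Final position: (1,8)
Wall sequence: TRBT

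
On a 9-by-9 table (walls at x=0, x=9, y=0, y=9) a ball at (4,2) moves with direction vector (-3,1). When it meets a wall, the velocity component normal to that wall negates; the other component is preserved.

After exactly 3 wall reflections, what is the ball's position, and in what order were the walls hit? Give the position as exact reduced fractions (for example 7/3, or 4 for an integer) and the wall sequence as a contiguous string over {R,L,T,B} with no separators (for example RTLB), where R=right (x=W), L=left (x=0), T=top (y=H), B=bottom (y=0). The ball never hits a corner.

1. t=4/3 → L at (0,10/3); v=(3,1)
2. t=3 → R at (9,19/3); v=(-3,1)
3. t=8/3 → T at (1,9); v=(-3,-1)

Final position: (1,9)
Wall sequence: LRT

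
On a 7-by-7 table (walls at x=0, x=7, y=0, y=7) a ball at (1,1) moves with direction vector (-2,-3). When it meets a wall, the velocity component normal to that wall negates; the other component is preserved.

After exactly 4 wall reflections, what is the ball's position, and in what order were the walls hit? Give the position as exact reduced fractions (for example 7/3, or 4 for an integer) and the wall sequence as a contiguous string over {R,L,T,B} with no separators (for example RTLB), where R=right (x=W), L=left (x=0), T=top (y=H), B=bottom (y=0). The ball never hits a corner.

1. t=1/3 → B at (1/3,0); v=(-2,3)
2. t=1/6 → L at (0,1/2); v=(2,3)
3. t=13/6 → T at (13/3,7); v=(2,-3)
4. t=4/3 → R at (7,3); v=(-2,-3)

Final position: (7,3)
Wall sequence: BLTR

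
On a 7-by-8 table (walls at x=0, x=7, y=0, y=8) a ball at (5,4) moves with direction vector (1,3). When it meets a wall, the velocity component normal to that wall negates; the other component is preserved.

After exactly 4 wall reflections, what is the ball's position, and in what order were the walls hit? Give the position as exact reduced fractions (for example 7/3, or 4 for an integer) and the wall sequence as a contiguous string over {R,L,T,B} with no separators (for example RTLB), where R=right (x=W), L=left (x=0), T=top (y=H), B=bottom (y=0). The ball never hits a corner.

1. t=4/3 → T at (19/3,8); v=(1,-3)
2. t=2/3 → R at (7,6); v=(-1,-3)
3. t=2 → B at (5,0); v=(-1,3)
4. t=8/3 → T at (7/3,8); v=(-1,-3)

Final position: (7/3,8)
Wall sequence: TRBT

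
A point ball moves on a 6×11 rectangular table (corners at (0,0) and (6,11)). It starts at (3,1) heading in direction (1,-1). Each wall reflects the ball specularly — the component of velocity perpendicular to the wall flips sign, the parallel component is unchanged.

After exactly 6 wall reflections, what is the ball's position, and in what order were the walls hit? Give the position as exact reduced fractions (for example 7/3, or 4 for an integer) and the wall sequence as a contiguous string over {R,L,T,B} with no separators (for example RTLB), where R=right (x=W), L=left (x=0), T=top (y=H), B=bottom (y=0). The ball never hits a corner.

1. t=1 → B at (4,0); v=(1,1)
2. t=2 → R at (6,2); v=(-1,1)
3. t=6 → L at (0,8); v=(1,1)
4. t=3 → T at (3,11); v=(1,-1)
5. t=3 → R at (6,8); v=(-1,-1)
6. t=6 → L at (0,2); v=(1,-1)

Final position: (0,2)
Wall sequence: BRLTRL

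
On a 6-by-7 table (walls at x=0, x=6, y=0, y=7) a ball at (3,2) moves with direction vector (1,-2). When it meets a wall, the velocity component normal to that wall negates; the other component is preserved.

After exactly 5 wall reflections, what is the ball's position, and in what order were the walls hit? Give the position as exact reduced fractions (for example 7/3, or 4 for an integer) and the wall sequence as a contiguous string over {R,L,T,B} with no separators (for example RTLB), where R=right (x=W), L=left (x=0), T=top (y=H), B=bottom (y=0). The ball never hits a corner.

Final position: (0,2)
Wall sequence: BRTBL

1. t=1 → B at (4,0); v=(1,2)
2. t=2 → R at (6,4); v=(-1,2)
3. t=3/2 → T at (9/2,7); v=(-1,-2)
4. t=7/2 → B at (1,0); v=(-1,2)
5. t=1 → L at (0,2); v=(1,2)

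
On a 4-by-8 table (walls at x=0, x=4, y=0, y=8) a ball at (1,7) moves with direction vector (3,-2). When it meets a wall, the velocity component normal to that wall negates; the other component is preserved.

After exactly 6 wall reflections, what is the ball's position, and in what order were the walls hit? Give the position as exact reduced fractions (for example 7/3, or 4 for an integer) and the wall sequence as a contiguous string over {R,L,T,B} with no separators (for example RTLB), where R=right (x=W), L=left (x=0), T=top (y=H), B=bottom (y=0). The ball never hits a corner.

1. t=1 → R at (4,5); v=(-3,-2)
2. t=4/3 → L at (0,7/3); v=(3,-2)
3. t=7/6 → B at (7/2,0); v=(3,2)
4. t=1/6 → R at (4,1/3); v=(-3,2)
5. t=4/3 → L at (0,3); v=(3,2)
6. t=4/3 → R at (4,17/3); v=(-3,2)

Final position: (4,17/3)
Wall sequence: RLBRLR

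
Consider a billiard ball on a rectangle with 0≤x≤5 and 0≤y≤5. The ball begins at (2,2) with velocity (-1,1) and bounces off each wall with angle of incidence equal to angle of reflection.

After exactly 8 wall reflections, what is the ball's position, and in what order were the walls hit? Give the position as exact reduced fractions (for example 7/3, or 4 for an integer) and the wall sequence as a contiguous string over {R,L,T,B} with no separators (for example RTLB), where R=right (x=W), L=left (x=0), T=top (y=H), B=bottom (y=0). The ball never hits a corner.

1. t=2 → L at (0,4); v=(1,1)
2. t=1 → T at (1,5); v=(1,-1)
3. t=4 → R at (5,1); v=(-1,-1)
4. t=1 → B at (4,0); v=(-1,1)
5. t=4 → L at (0,4); v=(1,1)
6. t=1 → T at (1,5); v=(1,-1)
7. t=4 → R at (5,1); v=(-1,-1)
8. t=1 → B at (4,0); v=(-1,1)

Final position: (4,0)
Wall sequence: LTRBLTRB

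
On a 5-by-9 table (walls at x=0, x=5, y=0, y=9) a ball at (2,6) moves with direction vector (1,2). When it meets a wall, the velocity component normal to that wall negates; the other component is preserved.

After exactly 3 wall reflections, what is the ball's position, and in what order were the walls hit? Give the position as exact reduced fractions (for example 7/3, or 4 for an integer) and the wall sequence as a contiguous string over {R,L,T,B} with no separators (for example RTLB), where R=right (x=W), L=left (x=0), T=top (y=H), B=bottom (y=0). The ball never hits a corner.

1. t=3/2 → T at (7/2,9); v=(1,-2)
2. t=3/2 → R at (5,6); v=(-1,-2)
3. t=3 → B at (2,0); v=(-1,2)

Final position: (2,0)
Wall sequence: TRB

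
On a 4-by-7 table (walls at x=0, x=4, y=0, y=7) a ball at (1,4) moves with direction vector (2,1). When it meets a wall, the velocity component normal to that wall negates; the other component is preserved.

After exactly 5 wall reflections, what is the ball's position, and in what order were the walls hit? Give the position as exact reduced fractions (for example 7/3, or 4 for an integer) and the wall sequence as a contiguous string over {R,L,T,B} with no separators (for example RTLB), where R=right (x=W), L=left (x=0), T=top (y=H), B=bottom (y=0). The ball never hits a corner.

Final position: (0,5/2)
Wall sequence: RTLRL

1. t=3/2 → R at (4,11/2); v=(-2,1)
2. t=3/2 → T at (1,7); v=(-2,-1)
3. t=1/2 → L at (0,13/2); v=(2,-1)
4. t=2 → R at (4,9/2); v=(-2,-1)
5. t=2 → L at (0,5/2); v=(2,-1)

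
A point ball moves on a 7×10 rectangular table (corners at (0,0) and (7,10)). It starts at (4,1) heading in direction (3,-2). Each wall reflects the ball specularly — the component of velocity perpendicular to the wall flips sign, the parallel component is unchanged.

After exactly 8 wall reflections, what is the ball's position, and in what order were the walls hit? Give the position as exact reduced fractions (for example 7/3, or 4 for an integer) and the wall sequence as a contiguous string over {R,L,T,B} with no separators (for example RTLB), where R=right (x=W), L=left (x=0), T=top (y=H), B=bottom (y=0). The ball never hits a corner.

Final position: (13/2,0)
Wall sequence: BRLTRLRB

1. t=1/2 → B at (11/2,0); v=(3,2)
2. t=1/2 → R at (7,1); v=(-3,2)
3. t=7/3 → L at (0,17/3); v=(3,2)
4. t=13/6 → T at (13/2,10); v=(3,-2)
5. t=1/6 → R at (7,29/3); v=(-3,-2)
6. t=7/3 → L at (0,5); v=(3,-2)
7. t=7/3 → R at (7,1/3); v=(-3,-2)
8. t=1/6 → B at (13/2,0); v=(-3,2)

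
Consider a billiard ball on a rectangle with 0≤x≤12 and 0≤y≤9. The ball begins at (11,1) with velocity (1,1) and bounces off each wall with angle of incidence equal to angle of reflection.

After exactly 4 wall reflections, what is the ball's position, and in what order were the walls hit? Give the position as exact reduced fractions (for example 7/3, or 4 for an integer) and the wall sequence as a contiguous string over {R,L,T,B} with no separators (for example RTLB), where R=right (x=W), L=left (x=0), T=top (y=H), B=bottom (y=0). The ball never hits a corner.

1. t=1 → R at (12,2); v=(-1,1)
2. t=7 → T at (5,9); v=(-1,-1)
3. t=5 → L at (0,4); v=(1,-1)
4. t=4 → B at (4,0); v=(1,1)

Final position: (4,0)
Wall sequence: RTLB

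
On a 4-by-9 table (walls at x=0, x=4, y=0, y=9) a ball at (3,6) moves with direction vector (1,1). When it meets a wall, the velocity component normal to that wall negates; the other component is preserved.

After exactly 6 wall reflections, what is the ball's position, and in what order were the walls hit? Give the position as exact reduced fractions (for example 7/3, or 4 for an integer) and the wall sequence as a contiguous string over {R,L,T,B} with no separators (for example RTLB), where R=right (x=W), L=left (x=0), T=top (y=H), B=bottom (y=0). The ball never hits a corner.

Final position: (0,1)
Wall sequence: RTLRBL

1. t=1 → R at (4,7); v=(-1,1)
2. t=2 → T at (2,9); v=(-1,-1)
3. t=2 → L at (0,7); v=(1,-1)
4. t=4 → R at (4,3); v=(-1,-1)
5. t=3 → B at (1,0); v=(-1,1)
6. t=1 → L at (0,1); v=(1,1)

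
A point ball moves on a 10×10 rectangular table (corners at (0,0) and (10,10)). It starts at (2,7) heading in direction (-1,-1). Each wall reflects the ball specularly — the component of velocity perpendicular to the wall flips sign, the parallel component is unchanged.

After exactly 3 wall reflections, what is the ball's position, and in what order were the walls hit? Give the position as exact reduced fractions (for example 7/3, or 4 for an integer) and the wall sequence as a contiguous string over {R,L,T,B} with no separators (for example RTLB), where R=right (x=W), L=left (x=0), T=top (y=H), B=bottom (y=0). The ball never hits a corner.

1. t=2 → L at (0,5); v=(1,-1)
2. t=5 → B at (5,0); v=(1,1)
3. t=5 → R at (10,5); v=(-1,1)

Final position: (10,5)
Wall sequence: LBR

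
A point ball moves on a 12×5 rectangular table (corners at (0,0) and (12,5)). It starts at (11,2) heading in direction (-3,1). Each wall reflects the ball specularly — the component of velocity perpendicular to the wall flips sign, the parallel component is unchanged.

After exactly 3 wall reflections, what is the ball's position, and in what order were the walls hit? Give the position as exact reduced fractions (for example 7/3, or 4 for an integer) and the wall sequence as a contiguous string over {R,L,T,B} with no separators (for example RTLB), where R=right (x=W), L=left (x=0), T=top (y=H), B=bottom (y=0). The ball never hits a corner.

Final position: (12,1/3)
Wall sequence: TLR

1. t=3 → T at (2,5); v=(-3,-1)
2. t=2/3 → L at (0,13/3); v=(3,-1)
3. t=4 → R at (12,1/3); v=(-3,-1)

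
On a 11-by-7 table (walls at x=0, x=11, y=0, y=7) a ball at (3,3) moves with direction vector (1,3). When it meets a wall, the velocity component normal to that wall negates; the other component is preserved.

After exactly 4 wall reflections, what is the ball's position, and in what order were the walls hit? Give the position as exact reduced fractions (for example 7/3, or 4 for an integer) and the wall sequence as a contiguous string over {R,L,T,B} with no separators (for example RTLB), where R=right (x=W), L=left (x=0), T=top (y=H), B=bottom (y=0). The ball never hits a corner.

Final position: (11,1)
Wall sequence: TBTR

1. t=4/3 → T at (13/3,7); v=(1,-3)
2. t=7/3 → B at (20/3,0); v=(1,3)
3. t=7/3 → T at (9,7); v=(1,-3)
4. t=2 → R at (11,1); v=(-1,-3)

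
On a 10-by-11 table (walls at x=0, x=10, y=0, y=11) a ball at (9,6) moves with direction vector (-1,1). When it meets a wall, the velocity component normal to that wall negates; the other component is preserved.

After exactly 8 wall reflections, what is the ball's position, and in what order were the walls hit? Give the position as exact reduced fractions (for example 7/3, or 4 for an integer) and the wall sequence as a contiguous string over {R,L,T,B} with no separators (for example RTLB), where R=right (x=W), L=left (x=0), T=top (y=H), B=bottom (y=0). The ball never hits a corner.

Final position: (10,1)
Wall sequence: TLBRTLBR

1. t=5 → T at (4,11); v=(-1,-1)
2. t=4 → L at (0,7); v=(1,-1)
3. t=7 → B at (7,0); v=(1,1)
4. t=3 → R at (10,3); v=(-1,1)
5. t=8 → T at (2,11); v=(-1,-1)
6. t=2 → L at (0,9); v=(1,-1)
7. t=9 → B at (9,0); v=(1,1)
8. t=1 → R at (10,1); v=(-1,1)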